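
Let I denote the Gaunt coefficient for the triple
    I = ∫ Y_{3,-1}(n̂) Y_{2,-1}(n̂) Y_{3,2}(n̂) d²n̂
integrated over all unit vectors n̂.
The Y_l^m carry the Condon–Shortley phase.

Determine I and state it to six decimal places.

Rules hold: Σm=0, L=8 even, 1≤3≤5.
N = 7·5·7 = 245
Δ = 2!·4!·2!/9! = 1/3780
Racah Σ t=0..2: t=0:+1/24 t=1:−1/4 t=2:+1/24 = -1/6
⇒ 3j(3 2 3; 0 0 0)² = 4/105, sgn +1
Racah Σ t=0..1: t=0:+1/48 t=1:−1/12 = -1/16
⇒ 3j(3 2 3; -1 -1 2)² = 1/28, sgn +1
4πI² = N·(3j₀)²·(3jₘ)² = 1/3
I = +1·√(0.333333/4π) = 0.16286750

0.162868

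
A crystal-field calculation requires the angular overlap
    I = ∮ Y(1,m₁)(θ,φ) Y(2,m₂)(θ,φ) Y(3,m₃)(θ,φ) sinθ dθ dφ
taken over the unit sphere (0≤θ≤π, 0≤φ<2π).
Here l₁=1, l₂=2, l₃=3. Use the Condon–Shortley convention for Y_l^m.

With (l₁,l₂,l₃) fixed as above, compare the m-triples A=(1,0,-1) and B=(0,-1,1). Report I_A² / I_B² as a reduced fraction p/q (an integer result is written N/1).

3/4

l's match ⇒ only the (l;m) 3-j factors differ between A and B.
A: triangle coeff Δ(1,2,3) = 1/105; Σ_t [0,0]: t=0:+1/8 = 1/8; (3j)²=2/35 [(1 2 3; 1 0 -1)], sign=+1
B: triangle coeff Δ(1,2,3) = 1/105; Σ_t [0,0]: t=0:+1/6 = 1/6; (3j)²=8/105 [(1 2 3; 0 -1 1)], sign=+1
I_A²/I_B² = (2/35)/(8/105) = 3/4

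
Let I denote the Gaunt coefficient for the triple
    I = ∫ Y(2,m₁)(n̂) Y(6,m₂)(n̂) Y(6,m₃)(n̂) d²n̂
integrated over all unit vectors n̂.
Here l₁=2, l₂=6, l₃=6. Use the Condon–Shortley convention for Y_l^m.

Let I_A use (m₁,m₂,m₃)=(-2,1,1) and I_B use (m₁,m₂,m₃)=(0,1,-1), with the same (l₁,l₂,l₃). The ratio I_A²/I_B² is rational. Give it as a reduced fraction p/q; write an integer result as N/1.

294/169

Shared (l₁,l₂,l₃)=(2,6,6): N and (l;000)² cancel in I_A²/I_B².
A: Δ = 2!·2!·10!/15! = 1/90090; Racah Σ t=2..2: t=2:+1/57600 = 1/57600; ⇒ 3j(2 6 6; -2 1 1)² = 21/715, sgn -1
B: Δ = 2!·2!·10!/15! = 1/90090; Racah Σ t=0..2: t=0:+1/120960 t=1:−1/17280 t=2:+1/57600 = -13/403200; ⇒ 3j(2 6 6; 0 1 -1)² = 13/770, sgn +1
I_A²/I_B² = (21/715)/(13/770) = 294/169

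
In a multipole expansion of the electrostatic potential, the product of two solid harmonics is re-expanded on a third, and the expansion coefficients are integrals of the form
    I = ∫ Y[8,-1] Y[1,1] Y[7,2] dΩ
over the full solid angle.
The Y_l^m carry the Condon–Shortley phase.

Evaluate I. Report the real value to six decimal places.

-1 + 1 + 2 = 2 ≠ 0: azimuthal integral kills it; I = 0

0.000000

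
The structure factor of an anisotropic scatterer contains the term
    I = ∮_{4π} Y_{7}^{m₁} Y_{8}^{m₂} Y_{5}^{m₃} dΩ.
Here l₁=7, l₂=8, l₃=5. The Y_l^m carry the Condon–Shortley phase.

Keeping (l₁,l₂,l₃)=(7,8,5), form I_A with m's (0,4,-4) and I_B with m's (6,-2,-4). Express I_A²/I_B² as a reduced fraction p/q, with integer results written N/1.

Shared (l₁,l₂,l₃)=(7,8,5): N and (l;000)² cancel in I_A²/I_B².
A: Δ = 10!·4!·6!/21! = 1/814773960; Racah Σ t=6..7: t=6:+1/74649600 t=7:−1/87091200 = 1/522547200; ⇒ 3j(7 8 5; 0 4 -4)² = 2/4199, sgn -1
B: Δ = 10!·4!·6!/21! = 1/814773960; Racah Σ t=0..1: t=0:+1/15676416000 t=1:−1/1045094400 = -1/1119744000; ⇒ 3j(7 8 5; 6 -2 -4)² = 28/4845, sgn +1
I_A²/I_B² = (2/4199)/(28/4845) = 15/182

15/182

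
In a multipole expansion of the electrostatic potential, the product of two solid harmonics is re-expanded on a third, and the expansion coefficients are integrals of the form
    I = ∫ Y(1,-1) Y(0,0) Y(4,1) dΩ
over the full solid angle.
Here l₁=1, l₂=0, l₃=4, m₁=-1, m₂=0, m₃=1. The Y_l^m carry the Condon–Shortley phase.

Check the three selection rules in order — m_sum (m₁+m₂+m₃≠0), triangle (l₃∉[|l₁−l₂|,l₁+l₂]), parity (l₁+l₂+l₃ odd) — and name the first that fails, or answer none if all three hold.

triangle

m₁+m₂+m₃ = -1 + 0 + 1 = 0  ✓
triangle: |1−0|=1 ≤ l₃=4 ≤ 1+0=1  ✗
parity: l₁+l₂+l₃ = 5 is odd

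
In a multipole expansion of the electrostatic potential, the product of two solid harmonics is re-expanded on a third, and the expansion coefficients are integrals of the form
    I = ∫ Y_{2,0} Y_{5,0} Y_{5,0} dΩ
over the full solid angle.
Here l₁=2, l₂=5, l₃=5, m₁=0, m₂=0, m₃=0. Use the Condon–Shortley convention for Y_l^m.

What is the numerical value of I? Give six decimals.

0.161739

Checks pass: Σm=0; 12 even; l₃=5∈[3,7].
(2·2+1)(2·5+1)(2·5+1) = 605
Δ: 2! 2! 8! / 13! → 1/38610
sum: t=0:+1/2880 t=1:−1/576 t=2:+1/2880 = -1/960
3j²(2 5 5; 0 0 0) = Δ·Π!·Σ² = 10/429  (sign +1)
(m-triple is (0,0,0) — same symbol as above.)
combine: 4πI² = 605·10/429·10/429 = 500/1521
take √, sign +1: I = 0.16173926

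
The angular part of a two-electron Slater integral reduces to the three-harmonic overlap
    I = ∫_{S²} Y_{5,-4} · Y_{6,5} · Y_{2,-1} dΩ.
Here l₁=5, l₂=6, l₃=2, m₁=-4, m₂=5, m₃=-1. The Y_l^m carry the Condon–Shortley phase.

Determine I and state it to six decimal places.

0.000000

L=13 odd ⇒ parity kills the (l;000) factor ⇒ I = 0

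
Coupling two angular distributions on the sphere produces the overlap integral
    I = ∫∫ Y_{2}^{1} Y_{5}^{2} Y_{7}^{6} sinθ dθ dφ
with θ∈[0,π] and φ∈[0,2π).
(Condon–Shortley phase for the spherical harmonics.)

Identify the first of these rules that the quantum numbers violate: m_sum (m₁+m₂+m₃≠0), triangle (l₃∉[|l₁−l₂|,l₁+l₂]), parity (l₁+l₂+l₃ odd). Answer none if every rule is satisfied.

m_sum

azimuthal sum: 1 + 2 + 6 = 9  ✗
3 ≤ 7 ≤ 7 (triangle on l)
L = 2 + 5 + 7 = 14 (even)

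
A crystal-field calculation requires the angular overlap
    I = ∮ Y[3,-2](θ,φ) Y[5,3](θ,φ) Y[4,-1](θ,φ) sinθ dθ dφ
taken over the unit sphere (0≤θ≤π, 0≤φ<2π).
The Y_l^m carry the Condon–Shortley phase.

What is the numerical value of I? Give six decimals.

-0.035836

Rules hold: Σm=0, L=12 even, 2≤4≤8.
N = 7·11·9 = 693
Δ = 4!·2!·6!/13! = 1/180180
Racah Σ t=1..3: t=1:−1/576 t=2:+1/144 t=3:−1/576 = 1/288
⇒ 3j(3 5 4; 0 0 0)² = 20/1001, sgn +1
Racah Σ t=3..4: t=3:−1/1440 t=4:+1/1152 = 1/5760
⇒ 3j(3 5 4; -2 3 -1)² = 1/858, sgn -1
4πI² = N·(3j₀)²·(3jₘ)² = 30/1859
I = -1·√(0.0161377/4π) = -0.03583571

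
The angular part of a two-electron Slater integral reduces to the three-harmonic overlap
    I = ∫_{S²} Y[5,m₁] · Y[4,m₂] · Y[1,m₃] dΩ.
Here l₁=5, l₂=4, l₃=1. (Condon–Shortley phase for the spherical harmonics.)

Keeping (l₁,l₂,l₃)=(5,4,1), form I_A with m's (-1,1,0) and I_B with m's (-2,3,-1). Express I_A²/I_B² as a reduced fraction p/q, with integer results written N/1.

8/1

Same 5,4,1: normalisation and zero-m 3j drop out of the ratio.
A: Δ: 8! 2! 0! / 11! → 1/495; sum: t=5:−1/720 = -1/720; 3j²(5 4 1; -1 1 0) = Δ·Π!·Σ² = 8/165  (sign +1)
B: Δ: 8! 2! 0! / 11! → 1/495; sum: t=7:−1/10080 = -1/10080; 3j²(5 4 1; -2 3 -1) = Δ·Π!·Σ² = 1/165  (sign -1)
I_A²/I_B² = (8/165)/(1/165) = 8/1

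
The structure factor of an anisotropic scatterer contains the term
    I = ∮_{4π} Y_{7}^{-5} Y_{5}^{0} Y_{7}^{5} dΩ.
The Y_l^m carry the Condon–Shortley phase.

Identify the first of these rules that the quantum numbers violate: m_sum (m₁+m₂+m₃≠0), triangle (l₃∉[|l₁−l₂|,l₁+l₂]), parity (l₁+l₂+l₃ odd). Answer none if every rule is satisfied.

parity

m₁+m₂+m₃ = -5 + 0 + 5 = 0  ✓
triangle: |7−5|=2 ≤ l₃=7 ≤ 7+5=12  ✓
parity: l₁+l₂+l₃ = 19 is odd  ✗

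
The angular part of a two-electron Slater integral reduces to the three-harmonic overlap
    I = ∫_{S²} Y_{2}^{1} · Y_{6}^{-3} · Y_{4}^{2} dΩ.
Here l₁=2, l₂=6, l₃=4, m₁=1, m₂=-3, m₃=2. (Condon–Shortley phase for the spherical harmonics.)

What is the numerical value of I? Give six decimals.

-0.252474

Checks pass: Σm=0; 12 even; l₃=4∈[4,8].
(2·2+1)(2·6+1)(2·4+1) = 585
Δ: 4! 0! 8! / 13! → 1/6435
sum: t=2:+1/2304 = 1/2304
3j²(2 6 4; 0 0 0) = Δ·Π!·Σ² = 5/143  (sign +1)
sum: t=1:−1/8640 = -1/8640
3j²(2 6 4; 1 -3 2) = Δ·Π!·Σ² = 28/715  (sign -1)
combine: 4πI² = 585·5/143·28/715 = 1260/1573
take √, sign -1: I = -0.25247360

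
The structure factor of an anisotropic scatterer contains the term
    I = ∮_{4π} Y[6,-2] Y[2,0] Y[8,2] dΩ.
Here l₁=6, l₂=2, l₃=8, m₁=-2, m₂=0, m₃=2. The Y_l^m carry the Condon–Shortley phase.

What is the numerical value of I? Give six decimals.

Checks pass: Σm=0; 16 even; l₃=8∈[4,8].
(2·6+1)(2·2+1)(2·8+1) = 1105
Δ: 0! 12! 4! / 17! → 1/30940
sum: t=0:+1/2073600 = 1/2073600
3j²(6 2 8; 0 0 0) = Δ·Π!·Σ² = 28/1105  (sign +1)
sum: t=0:+1/3870720 = 1/3870720
3j²(6 2 8; -2 0 2) = Δ·Π!·Σ² = 135/6188  (sign +1)
combine: 4πI² = 1105·28/1105·135/6188 = 135/221
take √, sign +1: I = 0.22047828

0.220478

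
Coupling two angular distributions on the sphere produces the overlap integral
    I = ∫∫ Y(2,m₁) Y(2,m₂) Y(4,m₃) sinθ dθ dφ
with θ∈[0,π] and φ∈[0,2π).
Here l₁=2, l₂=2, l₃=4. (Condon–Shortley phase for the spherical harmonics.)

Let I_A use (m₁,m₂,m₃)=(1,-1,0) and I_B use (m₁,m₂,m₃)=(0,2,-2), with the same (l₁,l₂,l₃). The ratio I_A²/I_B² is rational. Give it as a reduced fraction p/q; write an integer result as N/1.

16/15

Same 2,2,4: normalisation and zero-m 3j drop out of the ratio.
A: Δ: 0! 4! 4! / 9! → 1/630; sum: t=0:+1/36 = 1/36; 3j²(2 2 4; 1 -1 0) = Δ·Π!·Σ² = 8/315  (sign +1)
B: Δ: 0! 4! 4! / 9! → 1/630; sum: t=0:+1/96 = 1/96; 3j²(2 2 4; 0 2 -2) = Δ·Π!·Σ² = 1/42  (sign +1)
I_A²/I_B² = (8/315)/(1/42) = 16/15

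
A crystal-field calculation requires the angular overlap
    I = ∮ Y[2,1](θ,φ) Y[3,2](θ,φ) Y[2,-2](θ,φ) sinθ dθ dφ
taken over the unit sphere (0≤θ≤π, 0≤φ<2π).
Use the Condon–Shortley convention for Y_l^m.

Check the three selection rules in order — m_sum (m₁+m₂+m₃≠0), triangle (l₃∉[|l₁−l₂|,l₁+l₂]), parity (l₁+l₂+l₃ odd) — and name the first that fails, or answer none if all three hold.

Σmᵢ = 1  ✗
l₃∈[|l₁−l₂|,l₁+l₂]=[1,5], have l₃=2
Σlᵢ = 7 ⇒ odd

m_sum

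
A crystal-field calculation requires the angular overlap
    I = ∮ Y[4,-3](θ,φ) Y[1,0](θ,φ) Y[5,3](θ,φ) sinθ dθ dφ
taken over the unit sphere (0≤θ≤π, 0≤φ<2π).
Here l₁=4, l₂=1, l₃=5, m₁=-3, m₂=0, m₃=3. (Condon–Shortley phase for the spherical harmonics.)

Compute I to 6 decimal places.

m-sum 0 ✓  L=10 even ✓  3≤5≤5 ✓
Π(2lᵢ+1) = 9×3×11 = 297
triangle coeff Δ(4,1,5) = 1/495
Σ_t [0,0]: t=0:+1/576 = 1/576
(3j)²=5/99 [(4 1 5; 0 0 0)], sign=-1
Σ_t [0,0]: t=0:+1/5040 = 1/5040
(3j)²=16/495 [(4 1 5; -3 0 3)], sign=+1
⇒ 4πI² = 16/33
I = (-1)√(16/33/(4π)) = -0.19642560

-0.196426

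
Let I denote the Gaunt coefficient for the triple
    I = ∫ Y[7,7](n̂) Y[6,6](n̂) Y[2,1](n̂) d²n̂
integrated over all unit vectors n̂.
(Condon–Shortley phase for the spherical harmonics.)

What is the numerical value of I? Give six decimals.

0.000000

Σmᵢ = 14 ≠ 0, so the φ-integral vanishes; I = 0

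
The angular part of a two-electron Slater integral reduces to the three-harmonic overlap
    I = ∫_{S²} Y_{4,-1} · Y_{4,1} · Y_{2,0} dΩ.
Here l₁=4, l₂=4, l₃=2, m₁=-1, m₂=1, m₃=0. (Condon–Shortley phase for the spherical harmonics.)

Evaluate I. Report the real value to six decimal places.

-0.139264

m-sum 0 ✓  L=10 even ✓  0≤2≤8 ✓
Π(2lᵢ+1) = 9×9×5 = 405
triangle coeff Δ(4,4,2) = 1/13860
Σ_t [2,4]: t=2:+1/192 t=3:−1/36 t=4:+1/192 = -5/288
(3j)²=20/693 [(4 4 2; 0 0 0)], sign=-1
Σ_t [3,5]: t=3:−1/144 t=4:+1/48 t=5:−1/480 = 17/1440
(3j)²=289/13860 [(4 4 2; -1 1 0)], sign=+1
⇒ 4πI² = 1445/5929
I = (-1)√(1445/5929/(4π)) = -0.13926381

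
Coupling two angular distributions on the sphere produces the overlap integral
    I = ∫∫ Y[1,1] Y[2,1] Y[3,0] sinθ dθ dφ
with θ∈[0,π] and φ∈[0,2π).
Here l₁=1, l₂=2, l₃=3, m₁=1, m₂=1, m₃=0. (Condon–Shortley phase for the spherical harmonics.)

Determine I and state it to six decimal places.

Σmᵢ = 2 ≠ 0, so the φ-integral vanishes; I = 0

0.000000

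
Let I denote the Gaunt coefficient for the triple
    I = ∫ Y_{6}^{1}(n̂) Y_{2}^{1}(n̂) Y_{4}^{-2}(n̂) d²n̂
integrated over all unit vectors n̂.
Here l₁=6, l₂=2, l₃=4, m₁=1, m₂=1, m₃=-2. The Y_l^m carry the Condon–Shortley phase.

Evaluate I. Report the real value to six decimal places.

Rules hold: Σm=0, L=12 even, 4≤4≤8.
N = 13·5·9 = 585
Δ = 4!·8!·0!/13! = 1/6435
Racah Σ t=2..2: t=2:+1/2304 = 1/2304
⇒ 3j(6 2 4; 0 0 0)² = 5/143, sgn +1
Racah Σ t=3..3: t=3:−1/8640 = -1/8640
⇒ 3j(6 2 4; 1 1 -2)² = 14/1287, sgn -1
4πI² = N·(3j₀)²·(3jₘ)² = 350/1573
I = -1·√(0.222505/4π) = -0.13306527

-0.133065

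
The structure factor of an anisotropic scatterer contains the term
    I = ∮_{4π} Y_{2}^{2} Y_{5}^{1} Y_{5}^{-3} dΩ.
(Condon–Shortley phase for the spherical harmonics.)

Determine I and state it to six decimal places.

0.171169

Checks pass: Σm=0; 12 even; l₃=5∈[3,7].
(2·2+1)(2·5+1)(2·5+1) = 605
Δ: 2! 2! 8! / 13! → 1/38610
sum: t=0:+1/2880 t=1:−1/576 t=2:+1/2880 = -1/960
3j²(2 5 5; 0 0 0) = Δ·Π!·Σ² = 10/429  (sign +1)
sum: t=0:+1/5760 = 1/5760
3j²(2 5 5; 2 1 -3) = Δ·Π!·Σ² = 56/2145  (sign +1)
combine: 4πI² = 605·10/429·56/2145 = 560/1521
take √, sign +1: I = 0.17116875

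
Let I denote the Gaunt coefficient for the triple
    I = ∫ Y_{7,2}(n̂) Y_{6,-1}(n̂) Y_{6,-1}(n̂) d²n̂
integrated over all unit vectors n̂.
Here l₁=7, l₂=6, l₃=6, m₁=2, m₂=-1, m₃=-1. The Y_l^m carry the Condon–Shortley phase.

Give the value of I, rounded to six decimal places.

l₁+l₂+l₃=19 is odd: 3j(l;000)=0 ⇒ I=0

0.000000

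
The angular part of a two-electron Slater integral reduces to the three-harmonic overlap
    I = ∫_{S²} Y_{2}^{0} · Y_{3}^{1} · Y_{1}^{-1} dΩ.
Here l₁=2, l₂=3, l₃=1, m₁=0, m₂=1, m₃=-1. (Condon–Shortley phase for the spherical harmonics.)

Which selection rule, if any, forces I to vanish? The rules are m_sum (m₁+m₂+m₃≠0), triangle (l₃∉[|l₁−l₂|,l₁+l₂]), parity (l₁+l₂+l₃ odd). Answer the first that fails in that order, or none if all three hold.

m₁+m₂+m₃ = 0 + 1 − 1 = 0  ✓
triangle: |2−3|=1 ≤ l₃=1 ≤ 2+3=5  ✓
parity: l₁+l₂+l₃ = 6 is even  ✓

none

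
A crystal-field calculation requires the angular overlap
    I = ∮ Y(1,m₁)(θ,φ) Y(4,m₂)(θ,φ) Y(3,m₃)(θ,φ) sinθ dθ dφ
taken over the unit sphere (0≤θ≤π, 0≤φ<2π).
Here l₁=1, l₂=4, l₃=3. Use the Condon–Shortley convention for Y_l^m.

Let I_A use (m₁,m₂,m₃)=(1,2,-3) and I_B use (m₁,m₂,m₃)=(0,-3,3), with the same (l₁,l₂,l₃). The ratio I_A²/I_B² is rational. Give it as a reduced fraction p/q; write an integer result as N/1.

Shared (l₁,l₂,l₃)=(1,4,3): N and (l;000)² cancel in I_A²/I_B².
A: Δ = 2!·0!·6!/9! = 1/252; Racah Σ t=0..0: t=0:+1/1440 = 1/1440; ⇒ 3j(1 4 3; 1 2 -3)² = 1/252, sgn +1
B: Δ = 2!·0!·6!/9! = 1/252; Racah Σ t=1..1: t=1:−1/720 = -1/720; ⇒ 3j(1 4 3; 0 -3 3)² = 1/36, sgn -1
I_A²/I_B² = (1/252)/(1/36) = 1/7

1/7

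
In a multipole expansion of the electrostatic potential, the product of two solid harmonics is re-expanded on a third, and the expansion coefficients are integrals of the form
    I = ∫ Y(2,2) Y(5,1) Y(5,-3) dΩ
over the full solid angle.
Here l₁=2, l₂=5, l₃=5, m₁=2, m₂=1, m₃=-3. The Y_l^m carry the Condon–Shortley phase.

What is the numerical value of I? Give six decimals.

0.171169

m-sum 0 ✓  L=12 even ✓  3≤5≤7 ✓
Π(2lᵢ+1) = 5×11×11 = 605
triangle coeff Δ(2,5,5) = 1/38610
Σ_t [0,2]: t=0:+1/2880 t=1:−1/576 t=2:+1/2880 = -1/960
(3j)²=10/429 [(2 5 5; 0 0 0)], sign=+1
Σ_t [0,0]: t=0:+1/5760 = 1/5760
(3j)²=56/2145 [(2 5 5; 2 1 -3)], sign=+1
⇒ 4πI² = 560/1521
I = (+1)√(560/1521/(4π)) = 0.17116875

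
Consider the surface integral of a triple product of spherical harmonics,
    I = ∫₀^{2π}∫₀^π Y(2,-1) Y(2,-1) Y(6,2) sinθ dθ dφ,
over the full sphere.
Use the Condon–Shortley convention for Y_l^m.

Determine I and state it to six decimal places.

0.000000

|2−2|≤6≤2+2 violated ⇒ I = 0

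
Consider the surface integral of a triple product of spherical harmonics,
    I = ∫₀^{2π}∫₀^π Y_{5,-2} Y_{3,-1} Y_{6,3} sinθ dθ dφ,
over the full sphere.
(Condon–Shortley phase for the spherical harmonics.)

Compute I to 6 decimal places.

-0.152880

Checks pass: Σm=0; 14 even; l₃=6∈[2,8].
(2·5+1)(2·3+1)(2·6+1) = 1001
Δ: 2! 8! 4! / 15! → 1/675675
sum: t=0:+1/8640 t=1:−1/2304 t=2:+1/8640 = -7/34560
3j²(5 3 6; 0 0 0) = Δ·Π!·Σ² = 7/429  (sign -1)
sum: t=0:+1/40320 t=1:−1/8640 t=2:+1/34560 = -1/16128
3j²(5 3 6; -2 -1 3) = Δ·Π!·Σ² = 18/1001  (sign +1)
combine: 4πI² = 1001·7/429·18/1001 = 42/143
take √, sign -1: I = -0.15288036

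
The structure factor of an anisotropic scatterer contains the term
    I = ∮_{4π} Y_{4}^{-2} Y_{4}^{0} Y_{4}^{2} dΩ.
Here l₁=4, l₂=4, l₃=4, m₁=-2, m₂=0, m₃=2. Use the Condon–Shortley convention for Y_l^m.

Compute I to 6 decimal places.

Rules hold: Σm=0, L=12 even, 0≤4≤8.
N = 9·9·9 = 729
Δ = 4!·4!·4!/13! = 1/450450
Racah Σ t=0..4: t=0:+1/13824 t=1:−1/216 t=2:+1/64 t=3:−1/216 t=4:+1/13824 = 5/768
⇒ 3j(4 4 4; 0 0 0)² = 18/1001, sgn +1
Racah Σ t=2..4: t=2:+1/384 t=3:−1/216 t=4:+1/2304 = -11/6912
⇒ 3j(4 4 4; -2 0 2)² = 11/1638, sgn -1
4πI² = N·(3j₀)²·(3jₘ)² = 729/8281
I = -1·√(0.0880328/4π) = -0.08369845

-0.083698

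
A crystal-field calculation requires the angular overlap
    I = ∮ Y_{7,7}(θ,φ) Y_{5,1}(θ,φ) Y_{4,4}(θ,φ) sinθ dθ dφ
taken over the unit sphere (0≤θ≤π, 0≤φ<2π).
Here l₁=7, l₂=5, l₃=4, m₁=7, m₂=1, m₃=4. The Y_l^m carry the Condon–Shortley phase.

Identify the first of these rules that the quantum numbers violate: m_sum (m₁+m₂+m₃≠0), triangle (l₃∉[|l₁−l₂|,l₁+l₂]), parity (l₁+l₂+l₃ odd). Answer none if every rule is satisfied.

Σmᵢ = 12  ✗
l₃∈[|l₁−l₂|,l₁+l₂]=[2,12], have l₃=4
Σlᵢ = 16 ⇒ even

m_sum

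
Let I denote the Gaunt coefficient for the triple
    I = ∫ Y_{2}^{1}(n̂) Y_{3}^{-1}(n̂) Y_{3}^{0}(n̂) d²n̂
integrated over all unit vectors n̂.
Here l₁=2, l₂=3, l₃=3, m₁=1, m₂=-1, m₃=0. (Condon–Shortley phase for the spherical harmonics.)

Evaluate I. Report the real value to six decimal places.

-0.059471

Rules hold: Σm=0, L=8 even, 1≤3≤5.
N = 5·7·7 = 245
Δ = 2!·2!·4!/9! = 1/3780
Racah Σ t=0..2: t=0:+1/24 t=1:−1/4 t=2:+1/24 = -1/6
⇒ 3j(2 3 3; 0 0 0)² = 4/105, sgn +1
Racah Σ t=0..1: t=0:+1/8 t=1:−1/12 = 1/24
⇒ 3j(2 3 3; 1 -1 0)² = 1/210, sgn -1
4πI² = N·(3j₀)²·(3jₘ)² = 2/45
I = -1·√(0.0444444/4π) = -0.05947080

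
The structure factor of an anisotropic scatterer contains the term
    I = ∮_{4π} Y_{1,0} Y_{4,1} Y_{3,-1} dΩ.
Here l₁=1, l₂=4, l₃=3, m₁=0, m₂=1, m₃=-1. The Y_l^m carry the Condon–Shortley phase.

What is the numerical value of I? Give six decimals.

-0.238414

Checks pass: Σm=0; 8 even; l₃=3∈[3,5].
(2·1+1)(2·4+1)(2·3+1) = 189
Δ: 2! 0! 6! / 9! → 1/252
sum: t=1:−1/36 = -1/36
3j²(1 4 3; 0 0 0) = Δ·Π!·Σ² = 4/63  (sign +1)
sum: t=1:−1/48 = -1/48
3j²(1 4 3; 0 1 -1) = Δ·Π!·Σ² = 5/84  (sign -1)
combine: 4πI² = 189·4/63·5/84 = 5/7
take √, sign -1: I = -0.23841361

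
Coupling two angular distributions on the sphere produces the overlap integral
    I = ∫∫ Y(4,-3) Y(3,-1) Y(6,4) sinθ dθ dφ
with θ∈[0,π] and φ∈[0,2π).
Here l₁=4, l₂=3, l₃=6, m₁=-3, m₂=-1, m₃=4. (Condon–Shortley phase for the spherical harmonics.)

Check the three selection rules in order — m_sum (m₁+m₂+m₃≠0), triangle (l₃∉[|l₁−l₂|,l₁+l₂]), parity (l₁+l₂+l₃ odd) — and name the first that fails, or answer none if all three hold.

parity

Σmᵢ = 0  ✓
l₃∈[|l₁−l₂|,l₁+l₂]=[1,7], have l₃=6  ✓
Σlᵢ = 13 ⇒ odd  ✗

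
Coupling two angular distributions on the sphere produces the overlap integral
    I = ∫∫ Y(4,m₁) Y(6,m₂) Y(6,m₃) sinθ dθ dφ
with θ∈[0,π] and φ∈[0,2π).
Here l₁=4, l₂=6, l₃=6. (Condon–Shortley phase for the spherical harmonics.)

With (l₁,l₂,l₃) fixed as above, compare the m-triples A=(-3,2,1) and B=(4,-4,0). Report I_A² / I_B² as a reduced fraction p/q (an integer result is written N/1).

l's match ⇒ only the (l;m) 3-j factors differ between A and B.
A: triangle coeff Δ(4,6,6) = 1/15315300; Σ_t [3,4]: t=3:−1/103680 t=4:+1/82944 = 1/414720; (3j)²=49/43758 [(4 6 6; -3 2 1)], sign=-1
B: triangle coeff Δ(4,6,6) = 1/15315300; Σ_t [0,0]: t=0:+1/829440 = 1/829440; (3j)²=35/2431 [(4 6 6; 4 -4 0)], sign=+1
I_A²/I_B² = (49/43758)/(35/2431) = 7/90

7/90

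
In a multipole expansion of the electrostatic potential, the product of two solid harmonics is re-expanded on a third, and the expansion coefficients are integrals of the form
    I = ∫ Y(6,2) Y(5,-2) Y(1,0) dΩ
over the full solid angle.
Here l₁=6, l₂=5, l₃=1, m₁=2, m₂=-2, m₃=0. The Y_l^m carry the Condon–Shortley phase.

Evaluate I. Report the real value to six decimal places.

Checks pass: Σm=0; 12 even; l₃=1∈[1,11].
(2·6+1)(2·5+1)(2·1+1) = 429
Δ: 10! 2! 0! / 13! → 1/858
sum: t=5:−1/14400 = -1/14400
3j²(6 5 1; 0 0 0) = Δ·Π!·Σ² = 6/143  (sign +1)
sum: t=3:−1/30240 = -1/30240
3j²(6 5 1; 2 -2 0) = Δ·Π!·Σ² = 16/429  (sign +1)
combine: 4πI² = 429·6/143·16/429 = 96/143
take √, sign +1: I = 0.23113338

0.231133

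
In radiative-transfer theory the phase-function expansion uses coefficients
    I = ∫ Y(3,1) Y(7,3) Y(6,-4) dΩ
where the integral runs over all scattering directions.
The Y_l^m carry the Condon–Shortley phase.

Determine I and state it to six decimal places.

0.163772

Checks pass: Σm=0; 16 even; l₃=6∈[4,10].
(2·3+1)(2·7+1)(2·6+1) = 1365
Δ: 4! 2! 10! / 17! → 1/2042040
sum: t=1:−1/207360 t=2:+1/57600 t=3:−1/207360 = 1/129600
3j²(3 7 6; 0 0 0) = Δ·Π!·Σ² = 168/12155  (sign +1)
sum: t=0:+1/174182400 t=1:−1/2177280 t=2:+1/645120 = 191/174182400
3j²(3 7 6; 1 3 -4) = Δ·Π!·Σ² = 36481/2042040  (sign +1)
combine: 4πI² = 1365·168/12155·36481/2042040 = 766101/2272985
take √, sign +1: I = 0.16377205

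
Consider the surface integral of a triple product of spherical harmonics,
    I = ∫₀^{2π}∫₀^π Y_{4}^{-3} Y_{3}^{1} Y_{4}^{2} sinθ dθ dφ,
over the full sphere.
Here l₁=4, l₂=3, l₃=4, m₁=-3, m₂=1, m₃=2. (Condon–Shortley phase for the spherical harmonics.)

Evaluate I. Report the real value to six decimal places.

0.000000

L=11 odd ⇒ parity kills the (l;000) factor ⇒ I = 0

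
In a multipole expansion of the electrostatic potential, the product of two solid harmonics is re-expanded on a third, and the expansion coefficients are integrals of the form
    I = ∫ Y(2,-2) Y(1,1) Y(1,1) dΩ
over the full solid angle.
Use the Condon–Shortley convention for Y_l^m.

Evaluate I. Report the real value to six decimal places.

m-sum 0 ✓  L=4 even ✓  1≤1≤3 ✓
Π(2lᵢ+1) = 5×3×3 = 45
triangle coeff Δ(2,1,1) = 1/30
Σ_t [1,1]: t=1:−1/1 = -1/1
(3j)²=2/15 [(2 1 1; 0 0 0)], sign=+1
Σ_t [2,2]: t=2:+1/4 = 1/4
(3j)²=1/5 [(2 1 1; -2 1 1)], sign=+1
⇒ 4πI² = 6/5
I = (+1)√(6/5/(4π)) = 0.30901936

0.309019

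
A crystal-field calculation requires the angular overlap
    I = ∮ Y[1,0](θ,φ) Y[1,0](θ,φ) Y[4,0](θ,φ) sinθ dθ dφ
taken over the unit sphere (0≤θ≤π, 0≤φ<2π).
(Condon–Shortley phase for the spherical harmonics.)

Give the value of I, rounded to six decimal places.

|1−1|≤4≤1+1 violated ⇒ I = 0

0.000000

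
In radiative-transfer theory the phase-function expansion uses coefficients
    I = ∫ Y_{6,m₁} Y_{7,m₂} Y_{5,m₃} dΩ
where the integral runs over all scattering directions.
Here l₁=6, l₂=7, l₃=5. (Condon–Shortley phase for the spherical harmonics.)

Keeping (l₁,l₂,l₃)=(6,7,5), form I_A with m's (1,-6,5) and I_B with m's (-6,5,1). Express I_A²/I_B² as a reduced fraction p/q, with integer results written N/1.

Same 6,7,5: normalisation and zero-m 3j drop out of the ratio.
A: Δ: 8! 4! 6! / 19! → 1/174594420; sum: t=1:−1/87091200 = -1/87091200; 3j²(6 7 5; 1 -6 5) = Δ·Π!·Σ² = 10/969  (sign -1)
B: Δ: 8! 4! 6! / 19! → 1/174594420; sum: t=8:+1/46448640 = 1/46448640; 3j²(6 7 5; -6 5 1) = Δ·Π!·Σ² = 2475/117572  (sign +1)
I_A²/I_B² = (10/969)/(2475/117572) = 728/1485

728/1485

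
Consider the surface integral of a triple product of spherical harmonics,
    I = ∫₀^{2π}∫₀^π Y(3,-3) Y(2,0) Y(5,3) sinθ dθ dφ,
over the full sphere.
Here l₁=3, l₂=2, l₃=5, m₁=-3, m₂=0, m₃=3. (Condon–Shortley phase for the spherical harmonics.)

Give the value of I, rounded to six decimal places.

m-sum 0 ✓  L=10 even ✓  1≤5≤5 ✓
Π(2lᵢ+1) = 7×5×11 = 385
triangle coeff Δ(3,2,5) = 1/2310
Σ_t [0,0]: t=0:+1/144 = 1/144
(3j)²=10/231 [(3 2 5; 0 0 0)], sign=-1
Σ_t [0,0]: t=0:+1/2880 = 1/2880
(3j)²=2/165 [(3 2 5; -3 0 3)], sign=+1
⇒ 4πI² = 20/99
I = (-1)√(20/99/(4π)) = -0.12679218

-0.126792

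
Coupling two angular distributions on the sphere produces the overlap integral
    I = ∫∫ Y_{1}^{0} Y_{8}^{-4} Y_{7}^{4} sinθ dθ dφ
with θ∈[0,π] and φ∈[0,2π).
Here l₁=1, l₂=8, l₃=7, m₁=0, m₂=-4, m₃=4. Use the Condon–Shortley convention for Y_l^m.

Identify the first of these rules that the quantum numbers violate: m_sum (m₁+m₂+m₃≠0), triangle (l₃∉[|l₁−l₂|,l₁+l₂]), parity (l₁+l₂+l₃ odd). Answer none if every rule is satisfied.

none

Σmᵢ = 0  ✓
l₃∈[|l₁−l₂|,l₁+l₂]=[7,9], have l₃=7  ✓
Σlᵢ = 16 ⇒ even  ✓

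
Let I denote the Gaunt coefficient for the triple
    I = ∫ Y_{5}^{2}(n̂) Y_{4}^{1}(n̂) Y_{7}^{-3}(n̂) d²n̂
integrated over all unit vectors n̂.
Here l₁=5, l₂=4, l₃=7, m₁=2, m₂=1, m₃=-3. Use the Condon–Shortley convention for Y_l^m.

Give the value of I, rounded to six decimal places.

-0.128189

Checks pass: Σm=0; 16 even; l₃=7∈[1,9].
(2·5+1)(2·4+1)(2·7+1) = 1485
Δ: 2! 8! 6! / 17! → 1/6126120
sum: t=0:+1/69120 t=1:−1/20736 t=2:+1/69120 = -1/51840
3j²(5 4 7; 0 0 0) = Δ·Π!·Σ² = 280/21879  (sign +1)
sum: t=0:+1/172800 t=1:−1/69120 t=2:+1/362880 = -43/7257600
3j²(5 4 7; 2 1 -3) = Δ·Π!·Σ² = 1849/170170  (sign -1)
combine: 4πI² = 1485·280/21879·1849/170170 = 110940/537251
take √, sign -1: I = -0.12818893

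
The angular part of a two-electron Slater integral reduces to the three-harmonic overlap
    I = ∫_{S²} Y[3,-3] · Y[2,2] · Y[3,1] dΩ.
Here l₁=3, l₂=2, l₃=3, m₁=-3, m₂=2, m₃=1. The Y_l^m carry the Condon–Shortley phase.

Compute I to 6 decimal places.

Checks pass: Σm=0; 8 even; l₃=3∈[1,5].
(2·3+1)(2·2+1)(2·3+1) = 245
Δ: 2! 4! 2! / 9! → 1/3780
sum: t=0:+1/24 t=1:−1/4 t=2:+1/24 = -1/6
3j²(3 2 3; 0 0 0) = Δ·Π!·Σ² = 4/105  (sign +1)
sum: t=2:+1/96 = 1/96
3j²(3 2 3; -3 2 1) = Δ·Π!·Σ² = 1/42  (sign +1)
combine: 4πI² = 245·4/105·1/42 = 2/9
take √, sign +1: I = 0.13298076

0.132981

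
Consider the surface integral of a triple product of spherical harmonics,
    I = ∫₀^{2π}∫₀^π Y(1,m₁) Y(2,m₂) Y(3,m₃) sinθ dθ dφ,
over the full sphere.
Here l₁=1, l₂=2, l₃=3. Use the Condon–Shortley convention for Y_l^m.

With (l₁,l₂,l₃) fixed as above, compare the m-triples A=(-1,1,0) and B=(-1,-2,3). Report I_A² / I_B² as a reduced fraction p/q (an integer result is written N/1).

l's match ⇒ only the (l;m) 3-j factors differ between A and B.
A: triangle coeff Δ(1,2,3) = 1/105; Σ_t [0,0]: t=0:+1/12 = 1/12; (3j)²=1/35 [(1 2 3; -1 1 0)], sign=-1
B: triangle coeff Δ(1,2,3) = 1/105; Σ_t [0,0]: t=0:+1/48 = 1/48; (3j)²=1/7 [(1 2 3; -1 -2 3)], sign=+1
I_A²/I_B² = (1/35)/(1/7) = 1/5

1/5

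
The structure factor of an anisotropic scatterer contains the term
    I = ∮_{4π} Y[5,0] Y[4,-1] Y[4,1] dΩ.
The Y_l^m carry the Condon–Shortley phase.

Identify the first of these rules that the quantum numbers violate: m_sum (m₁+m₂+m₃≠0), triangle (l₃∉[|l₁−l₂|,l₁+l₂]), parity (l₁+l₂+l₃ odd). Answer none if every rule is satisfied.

Σmᵢ = 0  ✓
l₃∈[|l₁−l₂|,l₁+l₂]=[1,9], have l₃=4  ✓
Σlᵢ = 13 ⇒ odd  ✗

parity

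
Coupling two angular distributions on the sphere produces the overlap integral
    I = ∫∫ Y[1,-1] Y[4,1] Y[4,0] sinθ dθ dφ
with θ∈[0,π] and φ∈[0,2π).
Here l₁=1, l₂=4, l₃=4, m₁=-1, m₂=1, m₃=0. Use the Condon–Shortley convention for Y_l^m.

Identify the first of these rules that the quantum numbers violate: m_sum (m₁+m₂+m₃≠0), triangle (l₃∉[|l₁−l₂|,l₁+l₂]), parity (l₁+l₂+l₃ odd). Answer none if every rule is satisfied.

m₁+m₂+m₃ = -1 + 1 + 0 = 0  ✓
triangle: |1−4|=3 ≤ l₃=4 ≤ 1+4=5  ✓
parity: l₁+l₂+l₃ = 9 is odd  ✗

parity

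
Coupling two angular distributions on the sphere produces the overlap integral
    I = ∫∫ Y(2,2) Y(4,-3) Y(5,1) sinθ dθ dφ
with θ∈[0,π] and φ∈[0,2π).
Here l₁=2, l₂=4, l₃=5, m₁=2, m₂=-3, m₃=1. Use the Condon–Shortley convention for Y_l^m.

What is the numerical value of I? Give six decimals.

l₁+l₂+l₃=11 is odd: 3j(l;000)=0 ⇒ I=0

0.000000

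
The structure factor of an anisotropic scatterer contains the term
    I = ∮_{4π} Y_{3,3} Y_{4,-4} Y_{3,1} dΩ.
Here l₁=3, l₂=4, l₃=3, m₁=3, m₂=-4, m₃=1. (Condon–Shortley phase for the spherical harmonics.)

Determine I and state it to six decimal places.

Rules hold: Σm=0, L=10 even, 1≤3≤7.
N = 7·9·7 = 441
Δ = 4!·2!·4!/11! = 1/34650
Racah Σ t=1..3: t=1:−1/72 t=2:+1/16 t=3:−1/72 = 5/144
⇒ 3j(3 4 3; 0 0 0)² = 2/77, sgn -1
Racah Σ t=0..0: t=0:+1/1152 = 1/1152
⇒ 3j(3 4 3; 3 -4 1)² = 1/33, sgn +1
4πI² = N·(3j₀)²·(3jₘ)² = 42/121
I = -1·√(0.347107/4π) = -0.16619847

-0.166198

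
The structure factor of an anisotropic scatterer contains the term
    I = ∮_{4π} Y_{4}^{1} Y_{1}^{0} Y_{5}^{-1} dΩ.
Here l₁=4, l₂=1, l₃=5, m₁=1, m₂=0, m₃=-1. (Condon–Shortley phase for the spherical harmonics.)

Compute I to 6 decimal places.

Rules hold: Σm=0, L=10 even, 3≤5≤5.
N = 9·3·11 = 297
Δ = 0!·8!·2!/11! = 1/495
Racah Σ t=0..0: t=0:+1/576 = 1/576
⇒ 3j(4 1 5; 0 0 0)² = 5/99, sgn -1
Racah Σ t=0..0: t=0:+1/720 = 1/720
⇒ 3j(4 1 5; 1 0 -1)² = 8/165, sgn +1
4πI² = N·(3j₀)²·(3jₘ)² = 8/11
I = -1·√(0.727273/4π) = -0.24057125

-0.240571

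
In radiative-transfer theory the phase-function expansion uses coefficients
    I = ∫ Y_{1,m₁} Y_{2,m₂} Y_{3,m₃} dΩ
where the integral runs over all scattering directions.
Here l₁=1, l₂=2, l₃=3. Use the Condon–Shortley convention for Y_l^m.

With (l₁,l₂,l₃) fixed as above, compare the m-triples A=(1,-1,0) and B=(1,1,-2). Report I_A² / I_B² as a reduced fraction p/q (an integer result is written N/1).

3/10

Shared (l₁,l₂,l₃)=(1,2,3): N and (l;000)² cancel in I_A²/I_B².
A: Δ = 0!·2!·4!/7! = 1/105; Racah Σ t=0..0: t=0:+1/12 = 1/12; ⇒ 3j(1 2 3; 1 -1 0)² = 1/35, sgn -1
B: Δ = 0!·2!·4!/7! = 1/105; Racah Σ t=0..0: t=0:+1/12 = 1/12; ⇒ 3j(1 2 3; 1 1 -2)² = 2/21, sgn -1
I_A²/I_B² = (1/35)/(2/21) = 3/10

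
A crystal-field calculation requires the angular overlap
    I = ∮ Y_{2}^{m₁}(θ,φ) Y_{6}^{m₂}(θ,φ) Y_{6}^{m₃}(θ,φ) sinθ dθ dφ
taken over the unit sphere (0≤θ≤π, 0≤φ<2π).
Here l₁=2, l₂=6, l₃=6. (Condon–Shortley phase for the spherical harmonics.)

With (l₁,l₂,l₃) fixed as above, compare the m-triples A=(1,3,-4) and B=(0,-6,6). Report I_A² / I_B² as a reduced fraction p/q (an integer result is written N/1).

Same 2,6,6: normalisation and zero-m 3j drop out of the ratio.
A: Δ: 2! 2! 10! / 15! → 1/90090; sum: t=0:+1/725760 t=1:−1/161280 = -1/207360; 3j²(2 6 6; 1 3 -4) = Δ·Π!·Σ² = 7/286  (sign -1)
B: Δ: 2! 2! 10! / 15! → 1/90090; sum: t=0:+1/14515200 = 1/14515200; 3j²(2 6 6; 0 -6 6) = Δ·Π!·Σ² = 22/455  (sign +1)
I_A²/I_B² = (7/286)/(22/455) = 245/484

245/484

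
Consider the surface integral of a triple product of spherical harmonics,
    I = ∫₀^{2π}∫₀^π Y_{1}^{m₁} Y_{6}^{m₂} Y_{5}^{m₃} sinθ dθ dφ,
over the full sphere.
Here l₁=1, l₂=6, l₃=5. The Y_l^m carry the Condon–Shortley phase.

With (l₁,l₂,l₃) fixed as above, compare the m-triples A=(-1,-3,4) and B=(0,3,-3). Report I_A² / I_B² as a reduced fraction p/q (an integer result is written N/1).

1/9

Same 1,6,5: normalisation and zero-m 3j drop out of the ratio.
A: Δ: 2! 0! 10! / 13! → 1/858; sum: t=2:+1/725760 = 1/725760; 3j²(1 6 5; -1 -3 4) = Δ·Π!·Σ² = 1/286  (sign -1)
B: Δ: 2! 0! 10! / 13! → 1/858; sum: t=1:−1/80640 = -1/80640; 3j²(1 6 5; 0 3 -3) = Δ·Π!·Σ² = 9/286  (sign -1)
I_A²/I_B² = (1/286)/(9/286) = 1/9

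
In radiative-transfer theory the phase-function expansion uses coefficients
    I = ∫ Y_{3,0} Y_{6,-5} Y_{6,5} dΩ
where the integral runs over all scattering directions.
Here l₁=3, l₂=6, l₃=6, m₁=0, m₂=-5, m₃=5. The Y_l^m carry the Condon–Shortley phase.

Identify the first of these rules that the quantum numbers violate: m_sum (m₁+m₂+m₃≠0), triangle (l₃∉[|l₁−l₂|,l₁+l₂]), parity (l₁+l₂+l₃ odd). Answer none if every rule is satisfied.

Σmᵢ = 0  ✓
l₃∈[|l₁−l₂|,l₁+l₂]=[3,9], have l₃=6  ✓
Σlᵢ = 15 ⇒ odd  ✗

parity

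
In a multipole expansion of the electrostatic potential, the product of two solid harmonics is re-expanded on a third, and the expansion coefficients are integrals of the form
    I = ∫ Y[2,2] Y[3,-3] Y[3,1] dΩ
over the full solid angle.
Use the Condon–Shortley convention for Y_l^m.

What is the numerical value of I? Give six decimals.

m-sum 0 ✓  L=8 even ✓  1≤3≤5 ✓
Π(2lᵢ+1) = 5×7×7 = 245
triangle coeff Δ(2,3,3) = 1/3780
Σ_t [0,2]: t=0:+1/24 t=1:−1/4 t=2:+1/24 = -1/6
(3j)²=4/105 [(2 3 3; 0 0 0)], sign=+1
Σ_t [0,0]: t=0:+1/96 = 1/96
(3j)²=1/42 [(2 3 3; 2 -3 1)], sign=+1
⇒ 4πI² = 2/9
I = (+1)√(2/9/(4π)) = 0.13298076

0.132981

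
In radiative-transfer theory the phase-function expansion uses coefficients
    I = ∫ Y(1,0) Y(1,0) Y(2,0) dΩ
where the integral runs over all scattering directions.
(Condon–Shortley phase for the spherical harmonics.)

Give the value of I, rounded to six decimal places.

Rules hold: Σm=0, L=4 even, 0≤2≤2.
N = 3·3·5 = 45
Δ = 0!·2!·2!/5! = 1/30
Racah Σ t=0..0: t=0:+1/1 = 1/1
⇒ 3j(1 1 2; 0 0 0)² = 2/15, sgn +1
(m-triple is (0,0,0) — same symbol as above.)
4πI² = N·(3j₀)²·(3jₘ)² = 4/5
I = +1·√(0.8/4π) = 0.25231325

0.252313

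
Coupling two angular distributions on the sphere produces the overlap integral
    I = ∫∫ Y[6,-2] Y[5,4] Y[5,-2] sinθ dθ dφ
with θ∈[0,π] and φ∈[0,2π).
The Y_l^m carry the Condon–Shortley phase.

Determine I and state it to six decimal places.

Checks pass: Σm=0; 16 even; l₃=5∈[1,11].
(2·6+1)(2·5+1)(2·5+1) = 1573
Δ: 6! 6! 4! / 17! → 1/28588560
sum: t=1:−1/345600 t=2:+1/13824 t=3:−1/5184 t=4:+1/13824 t=5:−1/345600 = -7/129600
3j²(6 5 5; 0 0 0) = Δ·Π!·Σ² = 80/7293  (sign +1)
sum: t=5:−1/103680 t=6:+1/207360 = -1/207360
3j²(6 5 5; -2 4 -2) = Δ·Π!·Σ² = 21/2431  (sign +1)
combine: 4πI² = 1573·80/7293·21/2431 = 560/3757
take √, sign +1: I = 0.10891018

0.108910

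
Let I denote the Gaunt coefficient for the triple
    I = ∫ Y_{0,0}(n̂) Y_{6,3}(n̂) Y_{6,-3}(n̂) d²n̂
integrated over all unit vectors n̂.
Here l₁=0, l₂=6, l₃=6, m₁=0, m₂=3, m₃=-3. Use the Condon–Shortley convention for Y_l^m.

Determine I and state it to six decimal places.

Rules hold: Σm=0, L=12 even, 6≤6≤6.
N = 1·13·13 = 169
Δ = 0!·0!·12!/13! = 1/13
Racah Σ t=0..0: t=0:+1/518400 = 1/518400
⇒ 3j(0 6 6; 0 0 0)² = 1/13, sgn +1
Racah Σ t=0..0: t=0:+1/2177280 = 1/2177280
⇒ 3j(0 6 6; 0 3 -3)² = 1/13, sgn -1
4πI² = N·(3j₀)²·(3jₘ)² = 1/1
I = -1·√(1/4π) = -0.28209479

-0.282095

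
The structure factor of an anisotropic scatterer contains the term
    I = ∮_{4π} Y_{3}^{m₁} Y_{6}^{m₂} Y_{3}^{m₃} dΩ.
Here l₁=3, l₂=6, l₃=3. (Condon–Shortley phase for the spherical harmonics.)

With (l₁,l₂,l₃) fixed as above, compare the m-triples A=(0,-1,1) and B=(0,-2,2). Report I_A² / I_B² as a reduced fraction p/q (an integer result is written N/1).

Shared (l₁,l₂,l₃)=(3,6,3): N and (l;000)² cancel in I_A²/I_B².
A: Δ = 6!·0!·6!/13! = 1/12012; Racah Σ t=3..3: t=3:−1/1728 = -1/1728; ⇒ 3j(3 6 3; 0 -1 1)² = 25/858, sgn -1
B: Δ = 6!·0!·6!/13! = 1/12012; Racah Σ t=3..3: t=3:−1/4320 = -1/4320; ⇒ 3j(3 6 3; 0 -2 2)² = 8/429, sgn +1
I_A²/I_B² = (25/858)/(8/429) = 25/16

25/16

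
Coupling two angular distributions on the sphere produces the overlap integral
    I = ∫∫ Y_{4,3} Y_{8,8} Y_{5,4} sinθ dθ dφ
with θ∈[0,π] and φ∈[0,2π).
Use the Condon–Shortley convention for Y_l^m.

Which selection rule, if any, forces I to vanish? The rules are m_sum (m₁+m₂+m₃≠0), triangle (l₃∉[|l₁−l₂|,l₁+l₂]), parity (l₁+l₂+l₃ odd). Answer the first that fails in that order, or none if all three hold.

m_sum

m₁+m₂+m₃ = 3 + 8 + 4 = 15  ✗
triangle: |4−8|=4 ≤ l₃=5 ≤ 4+8=12
parity: l₁+l₂+l₃ = 17 is odd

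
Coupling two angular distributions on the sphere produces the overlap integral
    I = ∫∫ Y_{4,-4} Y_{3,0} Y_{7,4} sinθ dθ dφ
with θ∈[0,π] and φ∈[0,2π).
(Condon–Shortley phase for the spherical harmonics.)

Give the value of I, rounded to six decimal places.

0.086551

m-sum 0 ✓  L=14 even ✓  1≤7≤7 ✓
Π(2lᵢ+1) = 9×7×15 = 945
triangle coeff Δ(4,3,7) = 1/45045
Σ_t [0,0]: t=0:+1/20736 = 1/20736
(3j)²=35/1287 [(4 3 7; 0 0 0)], sign=-1
Σ_t [0,0]: t=0:+1/1451520 = 1/1451520
(3j)²=1/273 [(4 3 7; -4 0 4)], sign=-1
⇒ 4πI² = 175/1859
I = (+1)√(175/1859/(4π)) = 0.08655146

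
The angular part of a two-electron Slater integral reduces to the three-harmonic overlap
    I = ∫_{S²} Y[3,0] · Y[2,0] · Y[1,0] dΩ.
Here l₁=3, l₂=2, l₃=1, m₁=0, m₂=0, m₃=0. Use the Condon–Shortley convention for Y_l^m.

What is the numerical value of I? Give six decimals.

0.247767

Rules hold: Σm=0, L=6 even, 1≤1≤5.
N = 7·5·3 = 105
Δ = 4!·2!·0!/7! = 1/105
Racah Σ t=2..2: t=2:+1/4 = 1/4
⇒ 3j(3 2 1; 0 0 0)² = 3/35, sgn -1
(m-triple is (0,0,0) — same symbol as above.)
4πI² = N·(3j₀)²·(3jₘ)² = 27/35
I = +1·√(0.771429/4π) = 0.24776670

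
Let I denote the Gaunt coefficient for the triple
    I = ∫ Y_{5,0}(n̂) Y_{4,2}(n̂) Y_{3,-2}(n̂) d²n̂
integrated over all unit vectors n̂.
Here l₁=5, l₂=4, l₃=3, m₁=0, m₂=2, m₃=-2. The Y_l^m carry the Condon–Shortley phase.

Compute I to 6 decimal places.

-0.171327

m-sum 0 ✓  L=12 even ✓  1≤3≤9 ✓
Π(2lᵢ+1) = 11×9×7 = 693
triangle coeff Δ(5,4,3) = 1/180180
Σ_t [2,4]: t=2:+1/576 t=3:−1/144 t=4:+1/576 = -1/288
(3j)²=20/1001 [(5 4 3; 0 0 0)], sign=+1
Σ_t [4,5]: t=4:+1/576 t=5:−1/2880 = 1/720
(3j)²=80/3003 [(5 4 3; 0 2 -2)], sign=-1
⇒ 4πI² = 4800/13013
I = (-1)√(4800/13013/(4π)) = -0.17132746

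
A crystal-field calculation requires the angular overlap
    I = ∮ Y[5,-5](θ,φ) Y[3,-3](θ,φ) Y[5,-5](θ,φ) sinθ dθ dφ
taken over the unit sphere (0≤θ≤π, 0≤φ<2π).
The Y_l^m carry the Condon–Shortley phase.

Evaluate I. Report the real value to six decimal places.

0.000000

Σmᵢ = -13 ≠ 0, so the φ-integral vanishes; I = 0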